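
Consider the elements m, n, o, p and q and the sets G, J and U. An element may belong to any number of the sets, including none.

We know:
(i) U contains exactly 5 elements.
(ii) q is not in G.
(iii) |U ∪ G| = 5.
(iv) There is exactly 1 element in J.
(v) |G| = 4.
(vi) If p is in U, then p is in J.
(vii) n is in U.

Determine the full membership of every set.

G = {m, n, o, p}; J = {p}; U = {m, n, o, p, q}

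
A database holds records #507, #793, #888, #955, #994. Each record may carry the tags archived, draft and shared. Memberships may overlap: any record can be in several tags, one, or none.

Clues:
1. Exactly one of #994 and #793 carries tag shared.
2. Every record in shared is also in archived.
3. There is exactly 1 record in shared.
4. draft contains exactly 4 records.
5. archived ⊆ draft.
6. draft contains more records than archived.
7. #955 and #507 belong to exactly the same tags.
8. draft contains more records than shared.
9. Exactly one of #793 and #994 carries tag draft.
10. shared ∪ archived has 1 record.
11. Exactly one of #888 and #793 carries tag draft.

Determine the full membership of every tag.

archived = {#994}; draft = {#507, #888, #955, #994}; shared = {#994}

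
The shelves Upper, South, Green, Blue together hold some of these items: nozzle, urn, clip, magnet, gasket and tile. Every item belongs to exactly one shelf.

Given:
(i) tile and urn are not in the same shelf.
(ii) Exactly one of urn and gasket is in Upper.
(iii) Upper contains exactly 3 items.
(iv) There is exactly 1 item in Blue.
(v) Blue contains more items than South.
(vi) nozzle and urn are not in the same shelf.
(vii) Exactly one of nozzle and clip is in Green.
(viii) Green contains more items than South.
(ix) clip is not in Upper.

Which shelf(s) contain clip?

clip: Green

From (ix): clip ∉ Upper.
Suppose clip ∈ South: no assignment then satisfies all the clues, so clip ∉ South.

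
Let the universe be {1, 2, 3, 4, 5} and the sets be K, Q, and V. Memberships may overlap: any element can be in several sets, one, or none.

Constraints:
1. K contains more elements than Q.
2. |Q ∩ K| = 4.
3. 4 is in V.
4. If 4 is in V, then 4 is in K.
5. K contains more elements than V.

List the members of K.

K = {1, 2, 3, 4, 5}

From (3): 4 ∈ V.
(4): 4 ∈ K.
Suppose 1 ∉ K: no assignment then satisfies all the clues, so 1 ∈ K.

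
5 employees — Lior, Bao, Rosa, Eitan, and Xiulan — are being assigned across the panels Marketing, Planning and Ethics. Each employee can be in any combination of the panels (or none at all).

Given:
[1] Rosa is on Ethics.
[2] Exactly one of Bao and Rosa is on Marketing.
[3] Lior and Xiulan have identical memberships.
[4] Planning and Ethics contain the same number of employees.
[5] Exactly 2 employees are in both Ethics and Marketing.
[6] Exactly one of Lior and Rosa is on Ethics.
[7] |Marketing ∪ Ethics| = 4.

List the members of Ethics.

Ethics = {Eitan, Rosa}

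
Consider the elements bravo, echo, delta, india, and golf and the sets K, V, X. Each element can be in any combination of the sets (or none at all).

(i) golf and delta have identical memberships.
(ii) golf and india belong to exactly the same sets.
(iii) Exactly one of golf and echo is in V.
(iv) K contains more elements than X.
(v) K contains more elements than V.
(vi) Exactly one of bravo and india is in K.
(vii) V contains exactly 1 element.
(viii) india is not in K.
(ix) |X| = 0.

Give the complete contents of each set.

K = {bravo, echo}; V = {echo}; X = {}

From (viii): india ∉ K.
(ii): golf matches india: golf ∉ K.
(vi) (exactly one): bravo ∈ K.
(ix): X already has 0, so the rest are out.
(i): delta matches golf: delta ∉ K.
Suppose bravo ∈ V: no assignment then satisfies all the clues, so bravo ∉ V.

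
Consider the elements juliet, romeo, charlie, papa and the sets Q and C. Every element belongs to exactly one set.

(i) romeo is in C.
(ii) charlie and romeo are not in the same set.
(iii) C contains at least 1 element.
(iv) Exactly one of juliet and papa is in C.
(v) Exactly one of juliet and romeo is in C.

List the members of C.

From (i): romeo ∈ C.
(ii): charlie ∉ C.
(v) (exactly one): juliet ∉ C.
Only one set left: juliet ∈ Q.
Only one set left: charlie ∈ Q.
(iv) (exactly one): papa ∈ C.

C = {papa, romeo}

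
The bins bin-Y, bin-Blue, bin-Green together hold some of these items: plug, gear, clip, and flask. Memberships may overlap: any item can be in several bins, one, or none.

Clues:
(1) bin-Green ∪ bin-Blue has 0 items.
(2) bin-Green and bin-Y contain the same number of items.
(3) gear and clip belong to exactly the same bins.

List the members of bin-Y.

bin-Y = {}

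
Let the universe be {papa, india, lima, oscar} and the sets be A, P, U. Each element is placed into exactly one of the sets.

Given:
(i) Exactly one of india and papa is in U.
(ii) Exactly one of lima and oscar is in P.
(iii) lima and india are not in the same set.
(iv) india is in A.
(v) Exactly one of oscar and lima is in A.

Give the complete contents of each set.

From (iv): india ∈ A.
(i) (exactly one): papa ∈ U.
(iii): lima ∉ A.
(v) (exactly one): oscar ∈ A.
(ii) (exactly one): lima ∈ P.

A = {india, oscar}; P = {lima}; U = {papa}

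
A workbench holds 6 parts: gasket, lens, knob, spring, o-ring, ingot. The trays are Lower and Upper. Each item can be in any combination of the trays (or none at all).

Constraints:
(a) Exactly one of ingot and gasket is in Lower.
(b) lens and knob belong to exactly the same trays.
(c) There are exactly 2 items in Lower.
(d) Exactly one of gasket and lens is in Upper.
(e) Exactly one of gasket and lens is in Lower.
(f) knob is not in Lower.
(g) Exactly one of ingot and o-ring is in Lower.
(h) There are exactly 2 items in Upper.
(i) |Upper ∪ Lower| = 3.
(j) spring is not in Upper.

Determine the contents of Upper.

Upper = {gasket, ingot}

From (f): knob ∉ Lower.
From (j): spring ∉ Upper.
(b): lens matches knob: lens ∉ Lower.
(e) (exactly one): gasket ∈ Lower.
(a) (exactly one): ingot ∉ Lower.
(g) (exactly one): o-ring ∈ Lower.
(c): Lower already has 2, so the rest are out.
Suppose gasket ∉ Upper: no assignment then satisfies all the clues, so gasket ∈ Upper.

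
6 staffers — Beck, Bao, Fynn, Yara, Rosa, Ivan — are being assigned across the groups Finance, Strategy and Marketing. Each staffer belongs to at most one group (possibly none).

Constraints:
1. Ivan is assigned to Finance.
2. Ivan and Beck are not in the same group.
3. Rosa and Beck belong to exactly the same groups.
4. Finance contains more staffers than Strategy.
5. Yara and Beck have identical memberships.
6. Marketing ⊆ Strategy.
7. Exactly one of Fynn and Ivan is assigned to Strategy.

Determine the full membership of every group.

Finance = {Bao, Ivan}; Strategy = {Fynn}; Marketing = {}

From (1): Ivan ∈ Finance.
(2): Beck ∉ Finance.
(3): Rosa matches Beck: Rosa ∉ Finance.
(5): Yara matches Beck: Yara ∉ Finance.
(7) (exactly one): Fynn ∈ Strategy.
Suppose Beck ∈ Strategy: no assignment then satisfies all the clues, so Beck ∉ Strategy.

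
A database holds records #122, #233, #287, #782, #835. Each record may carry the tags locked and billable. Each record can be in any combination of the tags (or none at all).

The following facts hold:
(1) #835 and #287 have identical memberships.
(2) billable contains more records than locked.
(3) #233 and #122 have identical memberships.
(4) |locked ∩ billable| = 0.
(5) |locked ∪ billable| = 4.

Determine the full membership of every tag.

locked = {}; billable = {#122, #233, #287, #835}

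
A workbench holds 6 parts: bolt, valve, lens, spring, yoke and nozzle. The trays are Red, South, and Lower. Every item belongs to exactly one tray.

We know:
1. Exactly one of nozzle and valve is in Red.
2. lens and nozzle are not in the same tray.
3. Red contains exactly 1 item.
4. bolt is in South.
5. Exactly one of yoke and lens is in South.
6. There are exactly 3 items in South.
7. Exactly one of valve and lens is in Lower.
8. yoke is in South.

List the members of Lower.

Lower = {lens, spring}

From (4): bolt ∈ South.
From (8): yoke ∈ South.
(5) (exactly one): lens ∉ South.
Suppose valve ∈ Lower: no assignment then satisfies all the clues, so valve ∉ Lower.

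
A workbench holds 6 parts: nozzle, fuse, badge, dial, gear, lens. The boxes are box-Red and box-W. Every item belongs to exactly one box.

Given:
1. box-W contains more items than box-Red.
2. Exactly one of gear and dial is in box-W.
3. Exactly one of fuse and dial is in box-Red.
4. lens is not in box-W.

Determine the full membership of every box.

From (4): lens ∉ box-W.
Only one box left: lens ∈ box-Red.
Suppose nozzle ∈ box-Red: no assignment then satisfies all the clues, so nozzle ∉ box-Red.

box-Red = {dial, lens}; box-W = {badge, fuse, gear, nozzle}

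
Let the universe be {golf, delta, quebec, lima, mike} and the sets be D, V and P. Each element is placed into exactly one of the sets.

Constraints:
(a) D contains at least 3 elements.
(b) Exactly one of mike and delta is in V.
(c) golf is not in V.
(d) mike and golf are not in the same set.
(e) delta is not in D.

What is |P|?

1

From (c): golf ∉ V.
From (e): delta ∉ D.
Suppose quebec ∉ D: no assignment then satisfies all the clues, so quebec ∈ D.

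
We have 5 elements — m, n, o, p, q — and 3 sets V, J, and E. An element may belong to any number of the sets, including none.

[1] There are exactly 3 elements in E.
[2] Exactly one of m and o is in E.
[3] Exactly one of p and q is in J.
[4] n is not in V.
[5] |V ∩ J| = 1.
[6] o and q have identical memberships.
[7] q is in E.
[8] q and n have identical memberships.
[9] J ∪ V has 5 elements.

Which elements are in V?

V = {m, p}

From (4): n ∉ V.
From (7): q ∈ E.
(6): o matches q: o ∈ E.
(8): q matches n: q ∉ V.
(8): n matches q: n ∈ E.
(1): E already has 3, so the rest are out.
(6): o matches q: o ∉ V.
Suppose m ∉ V: no assignment then satisfies all the clues, so m ∈ V.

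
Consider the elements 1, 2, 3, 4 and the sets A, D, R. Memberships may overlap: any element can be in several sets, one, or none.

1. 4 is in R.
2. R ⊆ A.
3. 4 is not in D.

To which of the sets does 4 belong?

4: A, R

From (1): 4 ∈ R.
From (3): 4 ∉ D.
(2) with 4 ∈ R: 4 ∈ A.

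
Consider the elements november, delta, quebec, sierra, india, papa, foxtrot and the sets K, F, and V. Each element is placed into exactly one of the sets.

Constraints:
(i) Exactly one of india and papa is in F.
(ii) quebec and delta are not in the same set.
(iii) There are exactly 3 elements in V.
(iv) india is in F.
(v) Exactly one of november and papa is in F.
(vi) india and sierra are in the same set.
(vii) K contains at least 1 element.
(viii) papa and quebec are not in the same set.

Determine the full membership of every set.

K = {quebec}; F = {india, november, sierra}; V = {delta, foxtrot, papa}

From (iv): india ∈ F.
(i) (exactly one): papa ∉ F.
(v) (exactly one): november ∈ F.
(vi): sierra matches india: sierra ∉ K.
(vi): sierra matches india: sierra ∈ F.
Suppose delta ∈ K: no assignment then satisfies all the clues, so delta ∉ K.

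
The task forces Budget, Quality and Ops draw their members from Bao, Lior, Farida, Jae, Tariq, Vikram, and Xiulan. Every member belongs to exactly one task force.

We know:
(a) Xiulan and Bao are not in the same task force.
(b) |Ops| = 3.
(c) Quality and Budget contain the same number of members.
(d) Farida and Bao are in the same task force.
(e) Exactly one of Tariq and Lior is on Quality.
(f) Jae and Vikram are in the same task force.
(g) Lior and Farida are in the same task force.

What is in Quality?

Quality = {Tariq, Xiulan}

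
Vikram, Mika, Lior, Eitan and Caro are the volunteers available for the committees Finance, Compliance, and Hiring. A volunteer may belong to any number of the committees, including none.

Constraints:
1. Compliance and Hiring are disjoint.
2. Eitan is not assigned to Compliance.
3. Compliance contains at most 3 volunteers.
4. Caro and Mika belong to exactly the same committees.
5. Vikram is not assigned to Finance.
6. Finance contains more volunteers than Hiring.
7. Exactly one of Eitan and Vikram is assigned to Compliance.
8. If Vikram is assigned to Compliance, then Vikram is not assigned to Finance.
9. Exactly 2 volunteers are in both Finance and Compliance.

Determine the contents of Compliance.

Compliance = {Caro, Mika, Vikram}

From (2): Eitan ∉ Compliance.
From (5): Vikram ∉ Finance.
(7) (exactly one): Vikram ∈ Compliance.
(1) (disjoint): Vikram ∉ Hiring.
Suppose Mika ∉ Compliance: no assignment then satisfies all the clues, so Mika ∈ Compliance.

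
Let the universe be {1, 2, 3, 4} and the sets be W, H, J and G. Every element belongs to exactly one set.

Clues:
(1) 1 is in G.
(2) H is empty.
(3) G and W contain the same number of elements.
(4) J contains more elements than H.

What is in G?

G = {1}

From (1): 1 ∈ G.
(2): H already has 0, so the rest are out.
Suppose 2 ∈ G: no assignment then satisfies all the clues, so 2 ∉ G.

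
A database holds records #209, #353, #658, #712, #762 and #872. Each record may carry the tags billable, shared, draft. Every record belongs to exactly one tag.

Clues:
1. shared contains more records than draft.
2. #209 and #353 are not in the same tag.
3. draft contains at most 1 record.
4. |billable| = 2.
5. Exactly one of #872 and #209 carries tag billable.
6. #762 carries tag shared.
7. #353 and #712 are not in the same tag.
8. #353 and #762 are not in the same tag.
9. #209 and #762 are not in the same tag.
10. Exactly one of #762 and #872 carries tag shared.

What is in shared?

shared = {#658, #712, #762}

From (6): #762 ∈ shared.
(8): #353 ∉ shared.
(9): #209 ∉ shared.
(10) (exactly one): #872 ∉ shared.
Suppose #658 ∉ shared: no assignment then satisfies all the clues, so #658 ∈ shared.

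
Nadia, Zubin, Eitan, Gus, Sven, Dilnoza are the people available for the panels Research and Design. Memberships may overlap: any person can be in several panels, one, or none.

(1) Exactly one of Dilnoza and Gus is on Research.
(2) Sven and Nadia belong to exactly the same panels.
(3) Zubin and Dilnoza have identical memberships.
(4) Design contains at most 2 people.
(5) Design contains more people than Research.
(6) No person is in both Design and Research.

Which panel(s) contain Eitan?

Eitan: none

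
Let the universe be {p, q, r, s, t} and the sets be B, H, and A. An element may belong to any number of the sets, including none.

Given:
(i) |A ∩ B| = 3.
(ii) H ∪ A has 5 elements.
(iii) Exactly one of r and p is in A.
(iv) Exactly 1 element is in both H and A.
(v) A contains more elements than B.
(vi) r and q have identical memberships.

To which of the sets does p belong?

p: H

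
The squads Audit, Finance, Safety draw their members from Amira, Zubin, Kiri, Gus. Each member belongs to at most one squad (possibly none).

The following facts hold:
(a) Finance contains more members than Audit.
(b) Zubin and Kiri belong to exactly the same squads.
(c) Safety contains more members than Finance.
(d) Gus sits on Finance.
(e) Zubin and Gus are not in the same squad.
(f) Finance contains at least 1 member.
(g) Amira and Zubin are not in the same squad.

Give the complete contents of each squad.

From (d): Gus ∈ Finance.
(e): Zubin ∉ Finance.
(b): Kiri matches Zubin: Kiri ∉ Finance.
Suppose Amira ∈ Audit: no assignment then satisfies all the clues, so Amira ∉ Audit.

Audit = {}; Finance = {Gus}; Safety = {Kiri, Zubin}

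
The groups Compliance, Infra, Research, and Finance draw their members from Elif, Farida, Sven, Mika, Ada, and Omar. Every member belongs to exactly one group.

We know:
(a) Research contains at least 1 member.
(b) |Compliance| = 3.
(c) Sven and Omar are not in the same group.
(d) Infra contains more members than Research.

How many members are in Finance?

0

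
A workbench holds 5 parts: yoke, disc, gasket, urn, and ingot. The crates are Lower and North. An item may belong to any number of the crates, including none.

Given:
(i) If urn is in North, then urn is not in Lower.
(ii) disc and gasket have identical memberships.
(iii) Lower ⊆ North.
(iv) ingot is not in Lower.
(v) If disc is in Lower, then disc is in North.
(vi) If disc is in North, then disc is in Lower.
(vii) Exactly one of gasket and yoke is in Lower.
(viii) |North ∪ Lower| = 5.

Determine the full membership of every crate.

Lower = {disc, gasket}; North = {disc, gasket, ingot, urn, yoke}

From (iv): ingot ∉ Lower.
Suppose yoke ∈ Lower: no assignment then satisfies all the clues, so yoke ∉ Lower.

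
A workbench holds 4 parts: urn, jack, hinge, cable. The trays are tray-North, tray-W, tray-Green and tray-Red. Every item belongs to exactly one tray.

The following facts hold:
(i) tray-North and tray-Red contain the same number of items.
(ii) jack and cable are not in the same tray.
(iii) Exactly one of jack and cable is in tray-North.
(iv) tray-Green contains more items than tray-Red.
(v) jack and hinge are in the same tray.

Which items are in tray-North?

tray-North = {cable}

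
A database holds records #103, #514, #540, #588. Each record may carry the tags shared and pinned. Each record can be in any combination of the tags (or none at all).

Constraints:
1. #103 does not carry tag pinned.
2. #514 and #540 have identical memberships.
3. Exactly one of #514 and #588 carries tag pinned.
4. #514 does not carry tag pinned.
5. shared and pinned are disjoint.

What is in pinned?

From (1): #103 ∉ pinned.
From (4): #514 ∉ pinned.
(2): #540 matches #514: #540 ∉ pinned.
(3) (exactly one): #588 ∈ pinned.
(5) (disjoint): #588 ∉ shared.

pinned = {#588}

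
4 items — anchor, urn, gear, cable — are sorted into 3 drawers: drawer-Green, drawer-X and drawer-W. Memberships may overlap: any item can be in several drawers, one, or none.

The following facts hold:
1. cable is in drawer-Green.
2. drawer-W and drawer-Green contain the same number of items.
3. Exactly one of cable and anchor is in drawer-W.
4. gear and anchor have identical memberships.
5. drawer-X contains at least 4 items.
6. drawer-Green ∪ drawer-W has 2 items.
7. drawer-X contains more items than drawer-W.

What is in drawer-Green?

drawer-Green = {cable, urn}

From (1): cable ∈ drawer-Green.
(5): only 4 candidates remain for drawer-X, so all are in.
Suppose anchor ∈ drawer-Green: no assignment then satisfies all the clues, so anchor ∉ drawer-Green.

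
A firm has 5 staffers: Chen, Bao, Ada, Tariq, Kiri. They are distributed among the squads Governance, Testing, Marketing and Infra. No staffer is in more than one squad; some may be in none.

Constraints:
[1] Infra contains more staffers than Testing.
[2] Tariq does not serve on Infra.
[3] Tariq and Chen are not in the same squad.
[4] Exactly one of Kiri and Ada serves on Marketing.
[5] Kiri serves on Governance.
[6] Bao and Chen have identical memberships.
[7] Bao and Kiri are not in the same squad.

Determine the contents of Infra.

Infra = {Bao, Chen}

From (2): Tariq ∉ Infra.
From (5): Kiri ∈ Governance.
(4) (exactly one): Ada ∈ Marketing.
(7): Bao ∉ Governance.
(6): Chen matches Bao: Chen ∉ Governance.
Suppose Chen ∉ Infra: no assignment then satisfies all the clues, so Chen ∈ Infra.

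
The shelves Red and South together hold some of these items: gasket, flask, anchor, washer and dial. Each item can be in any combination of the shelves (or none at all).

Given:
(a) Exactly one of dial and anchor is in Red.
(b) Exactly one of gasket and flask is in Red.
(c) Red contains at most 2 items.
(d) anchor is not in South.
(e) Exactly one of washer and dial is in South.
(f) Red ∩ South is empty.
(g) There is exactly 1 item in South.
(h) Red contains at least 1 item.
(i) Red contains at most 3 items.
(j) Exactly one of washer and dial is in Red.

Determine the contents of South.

South = {washer}

From (d): anchor ∉ South.
Suppose gasket ∈ South: no assignment then satisfies all the clues, so gasket ∉ South.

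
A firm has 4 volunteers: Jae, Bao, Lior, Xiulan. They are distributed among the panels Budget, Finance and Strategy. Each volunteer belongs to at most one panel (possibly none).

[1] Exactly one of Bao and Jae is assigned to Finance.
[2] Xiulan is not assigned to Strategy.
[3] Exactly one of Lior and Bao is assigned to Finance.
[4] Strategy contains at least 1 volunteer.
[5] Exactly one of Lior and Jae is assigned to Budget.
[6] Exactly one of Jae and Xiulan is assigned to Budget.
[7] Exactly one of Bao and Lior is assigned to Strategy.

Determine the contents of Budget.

Budget = {Jae}

From (2): Xiulan ∉ Strategy.
Suppose Jae ∉ Budget: no assignment then satisfies all the clues, so Jae ∈ Budget.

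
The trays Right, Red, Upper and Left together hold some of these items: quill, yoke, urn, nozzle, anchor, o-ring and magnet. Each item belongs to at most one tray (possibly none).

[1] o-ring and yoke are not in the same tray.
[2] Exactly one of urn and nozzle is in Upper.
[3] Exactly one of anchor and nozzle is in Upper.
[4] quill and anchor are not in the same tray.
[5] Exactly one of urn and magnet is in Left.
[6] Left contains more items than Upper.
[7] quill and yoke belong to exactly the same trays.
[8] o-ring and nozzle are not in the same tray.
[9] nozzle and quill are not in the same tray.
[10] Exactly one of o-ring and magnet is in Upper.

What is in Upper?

Upper = {magnet, nozzle}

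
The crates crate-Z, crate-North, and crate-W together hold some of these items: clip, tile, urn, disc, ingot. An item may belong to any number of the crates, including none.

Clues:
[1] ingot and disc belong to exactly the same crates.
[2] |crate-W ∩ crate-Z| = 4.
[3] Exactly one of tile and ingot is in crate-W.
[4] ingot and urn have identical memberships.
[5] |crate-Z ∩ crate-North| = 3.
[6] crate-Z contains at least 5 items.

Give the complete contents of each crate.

crate-Z = {clip, disc, ingot, tile, urn}; crate-North = {disc, ingot, urn}; crate-W = {clip, disc, ingot, urn}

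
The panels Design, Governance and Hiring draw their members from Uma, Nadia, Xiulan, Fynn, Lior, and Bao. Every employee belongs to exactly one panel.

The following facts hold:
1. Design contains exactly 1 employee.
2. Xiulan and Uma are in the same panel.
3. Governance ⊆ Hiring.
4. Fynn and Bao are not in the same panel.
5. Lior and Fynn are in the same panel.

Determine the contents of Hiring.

Hiring = {Fynn, Lior, Nadia, Uma, Xiulan}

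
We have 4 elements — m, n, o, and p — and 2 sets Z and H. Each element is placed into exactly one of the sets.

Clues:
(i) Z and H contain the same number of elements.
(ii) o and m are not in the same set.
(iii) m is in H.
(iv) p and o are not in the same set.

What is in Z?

From (iii): m ∈ H.
(ii): o ∉ H.
Only one set left: o ∈ Z.
(iv): p ∉ Z.
Only one set left: p ∈ H.
Suppose n ∉ Z: no assignment then satisfies all the clues, so n ∈ Z.

Z = {n, o}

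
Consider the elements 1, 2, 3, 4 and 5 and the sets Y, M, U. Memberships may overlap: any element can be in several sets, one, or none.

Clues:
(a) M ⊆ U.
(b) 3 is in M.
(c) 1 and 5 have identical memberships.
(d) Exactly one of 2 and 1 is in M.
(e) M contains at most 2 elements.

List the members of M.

From (b): 3 ∈ M.
(a) with 3 ∈ M: 3 ∈ U.
Suppose 1 ∈ M: no assignment then satisfies all the clues, so 1 ∉ M.

M = {2, 3}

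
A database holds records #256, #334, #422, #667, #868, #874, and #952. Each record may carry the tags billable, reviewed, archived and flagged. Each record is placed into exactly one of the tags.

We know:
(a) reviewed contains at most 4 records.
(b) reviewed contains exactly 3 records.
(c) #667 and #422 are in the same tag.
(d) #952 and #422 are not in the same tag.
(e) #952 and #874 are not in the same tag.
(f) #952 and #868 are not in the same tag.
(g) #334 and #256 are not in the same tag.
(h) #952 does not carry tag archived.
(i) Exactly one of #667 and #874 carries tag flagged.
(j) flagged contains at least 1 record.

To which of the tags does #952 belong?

From (h): #952 ∉ archived.
Suppose #952 ∉ billable: no assignment then satisfies all the clues, so #952 ∈ billable.

#952: billable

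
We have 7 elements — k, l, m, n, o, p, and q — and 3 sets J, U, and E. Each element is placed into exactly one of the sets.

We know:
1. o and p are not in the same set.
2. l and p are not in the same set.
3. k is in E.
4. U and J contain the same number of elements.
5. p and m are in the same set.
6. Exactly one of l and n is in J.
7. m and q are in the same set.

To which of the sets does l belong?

From (3): k ∈ E.
Suppose l ∉ J: no assignment then satisfies all the clues, so l ∈ J.

l: J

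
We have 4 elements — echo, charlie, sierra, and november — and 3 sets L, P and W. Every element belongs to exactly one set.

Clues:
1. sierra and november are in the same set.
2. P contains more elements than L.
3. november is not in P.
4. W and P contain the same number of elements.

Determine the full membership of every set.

L = {}; P = {charlie, echo}; W = {november, sierra}

From (3): november ∉ P.
(1): sierra matches november: sierra ∉ P.
Suppose echo ∈ L: no assignment then satisfies all the clues, so echo ∉ L.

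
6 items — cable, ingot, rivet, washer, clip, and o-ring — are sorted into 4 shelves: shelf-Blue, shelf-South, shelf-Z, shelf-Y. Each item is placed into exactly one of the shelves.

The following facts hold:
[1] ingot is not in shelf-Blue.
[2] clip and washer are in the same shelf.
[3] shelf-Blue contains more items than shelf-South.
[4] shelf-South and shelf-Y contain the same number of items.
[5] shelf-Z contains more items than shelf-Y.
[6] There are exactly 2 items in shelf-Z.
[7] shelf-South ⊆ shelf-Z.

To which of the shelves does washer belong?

washer: shelf-Blue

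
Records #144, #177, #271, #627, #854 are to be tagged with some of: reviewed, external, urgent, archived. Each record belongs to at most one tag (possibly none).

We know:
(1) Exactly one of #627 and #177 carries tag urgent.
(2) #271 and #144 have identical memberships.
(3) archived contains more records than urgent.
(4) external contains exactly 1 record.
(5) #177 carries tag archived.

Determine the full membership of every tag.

reviewed = {}; external = {#854}; urgent = {#627}; archived = {#144, #177, #271}

From (5): #177 ∈ archived.
(1) (exactly one): #627 ∈ urgent.
Suppose #144 ∈ reviewed: no assignment then satisfies all the clues, so #144 ∉ reviewed.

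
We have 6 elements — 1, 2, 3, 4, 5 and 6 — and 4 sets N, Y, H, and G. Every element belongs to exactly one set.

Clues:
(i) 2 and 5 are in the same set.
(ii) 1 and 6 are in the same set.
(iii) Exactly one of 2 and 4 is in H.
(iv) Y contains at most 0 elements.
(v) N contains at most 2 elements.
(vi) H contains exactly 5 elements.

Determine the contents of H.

H = {1, 2, 3, 5, 6}

(iv): Y already has 0, so the rest are out.
Suppose 1 ∉ H: no assignment then satisfies all the clues, so 1 ∈ H.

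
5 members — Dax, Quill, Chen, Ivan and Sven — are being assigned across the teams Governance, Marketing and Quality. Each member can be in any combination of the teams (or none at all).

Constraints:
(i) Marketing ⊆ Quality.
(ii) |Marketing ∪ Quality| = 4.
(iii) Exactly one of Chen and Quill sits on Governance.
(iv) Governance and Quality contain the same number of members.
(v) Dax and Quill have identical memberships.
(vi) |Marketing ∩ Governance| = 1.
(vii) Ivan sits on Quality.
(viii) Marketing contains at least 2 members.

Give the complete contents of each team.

Governance = {Dax, Ivan, Quill, Sven}; Marketing = {Chen, Ivan}; Quality = {Chen, Dax, Ivan, Quill}

From (vii): Ivan ∈ Quality.
Suppose Dax ∉ Governance: no assignment then satisfies all the clues, so Dax ∈ Governance.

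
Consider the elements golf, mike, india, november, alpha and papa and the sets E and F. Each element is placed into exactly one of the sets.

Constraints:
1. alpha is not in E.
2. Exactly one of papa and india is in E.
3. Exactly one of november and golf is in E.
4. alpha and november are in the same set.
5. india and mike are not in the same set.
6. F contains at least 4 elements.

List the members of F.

From (1): alpha ∉ E.
(4): november matches alpha: november ∉ E.
Only one set left: november ∈ F.
Only one set left: alpha ∈ F.
(3) (exactly one): golf ∈ E.
Suppose mike ∉ F: no assignment then satisfies all the clues, so mike ∈ F.

F = {alpha, mike, november, papa}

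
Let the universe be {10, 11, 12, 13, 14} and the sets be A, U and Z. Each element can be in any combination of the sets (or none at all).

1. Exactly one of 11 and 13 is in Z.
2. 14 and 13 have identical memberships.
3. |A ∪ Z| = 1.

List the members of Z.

Z = {11}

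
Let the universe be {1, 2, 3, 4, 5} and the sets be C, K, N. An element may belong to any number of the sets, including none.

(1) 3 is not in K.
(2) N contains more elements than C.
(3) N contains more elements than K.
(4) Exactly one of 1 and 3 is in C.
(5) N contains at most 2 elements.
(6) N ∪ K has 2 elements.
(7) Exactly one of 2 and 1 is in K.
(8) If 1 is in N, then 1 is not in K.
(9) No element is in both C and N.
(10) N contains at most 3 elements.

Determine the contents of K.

K = {2}

From (1): 3 ∉ K.
Suppose 1 ∈ K: no assignment then satisfies all the clues, so 1 ∉ K.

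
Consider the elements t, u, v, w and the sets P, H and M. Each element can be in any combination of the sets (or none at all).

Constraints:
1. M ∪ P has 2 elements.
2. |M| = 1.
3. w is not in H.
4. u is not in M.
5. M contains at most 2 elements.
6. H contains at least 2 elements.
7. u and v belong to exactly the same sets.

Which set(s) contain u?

u: H

From (3): w ∉ H.
From (4): u ∉ M.
(7): v matches u: v ∉ M.
Suppose u ∈ P: no assignment then satisfies all the clues, so u ∉ P.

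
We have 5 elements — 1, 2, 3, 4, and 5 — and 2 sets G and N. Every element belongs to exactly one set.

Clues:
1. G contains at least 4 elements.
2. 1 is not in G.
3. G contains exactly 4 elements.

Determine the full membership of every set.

G = {2, 3, 4, 5}; N = {1}

From (2): 1 ∉ G.
(1): only 4 candidates remain for G, so all are in.
Only one set left: 1 ∈ N.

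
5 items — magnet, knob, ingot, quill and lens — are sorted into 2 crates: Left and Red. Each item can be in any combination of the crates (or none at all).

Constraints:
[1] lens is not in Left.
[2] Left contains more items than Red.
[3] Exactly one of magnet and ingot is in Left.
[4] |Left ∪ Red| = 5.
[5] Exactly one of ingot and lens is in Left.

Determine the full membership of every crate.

Left = {ingot, knob, quill}; Red = {lens, magnet}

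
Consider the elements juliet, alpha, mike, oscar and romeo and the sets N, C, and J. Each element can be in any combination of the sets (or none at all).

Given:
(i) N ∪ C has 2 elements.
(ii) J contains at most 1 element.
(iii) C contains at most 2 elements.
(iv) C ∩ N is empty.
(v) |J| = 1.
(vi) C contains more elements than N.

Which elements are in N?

N = {}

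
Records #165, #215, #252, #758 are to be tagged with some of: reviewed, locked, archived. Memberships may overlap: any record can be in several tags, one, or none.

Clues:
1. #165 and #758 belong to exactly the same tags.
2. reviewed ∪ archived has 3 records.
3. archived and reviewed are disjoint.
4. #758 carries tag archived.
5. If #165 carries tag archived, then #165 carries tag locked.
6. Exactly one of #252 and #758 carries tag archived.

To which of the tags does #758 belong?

#758: archived, locked

From (4): #758 ∈ archived.
(1): #165 matches #758: #165 ∈ archived.
(3) (disjoint): #165 ∉ reviewed.
(3) (disjoint): #758 ∉ reviewed.
(5): #165 ∈ locked.
(6) (exactly one): #252 ∉ archived.
(1): #758 matches #165: #758 ∈ locked.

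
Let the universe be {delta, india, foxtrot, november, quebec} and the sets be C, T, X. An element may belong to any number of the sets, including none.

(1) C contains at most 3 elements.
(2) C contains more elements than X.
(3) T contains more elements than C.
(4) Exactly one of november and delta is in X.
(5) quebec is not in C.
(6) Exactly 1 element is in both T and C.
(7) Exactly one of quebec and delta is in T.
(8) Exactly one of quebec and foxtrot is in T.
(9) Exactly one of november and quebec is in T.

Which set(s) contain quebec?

quebec: none

From (5): quebec ∉ C.
Suppose quebec ∈ T: no assignment then satisfies all the clues, so quebec ∉ T.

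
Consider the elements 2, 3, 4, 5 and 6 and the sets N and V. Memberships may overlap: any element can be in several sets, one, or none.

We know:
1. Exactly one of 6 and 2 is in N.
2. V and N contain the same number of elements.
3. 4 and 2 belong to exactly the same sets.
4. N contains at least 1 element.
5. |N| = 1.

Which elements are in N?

N = {6}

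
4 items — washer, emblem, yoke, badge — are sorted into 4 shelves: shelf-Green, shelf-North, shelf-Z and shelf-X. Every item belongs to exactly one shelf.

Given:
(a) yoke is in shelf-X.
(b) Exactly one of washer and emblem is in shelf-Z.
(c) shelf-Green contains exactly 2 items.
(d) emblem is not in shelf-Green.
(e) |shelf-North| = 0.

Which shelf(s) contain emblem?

emblem: shelf-Z

From (a): yoke ∈ shelf-X.
From (d): emblem ∉ shelf-Green.
(c): only 2 candidates remain for shelf-Green, so all are in.
(e): shelf-North already has 0, so the rest are out.
(b) (exactly one): emblem ∈ shelf-Z.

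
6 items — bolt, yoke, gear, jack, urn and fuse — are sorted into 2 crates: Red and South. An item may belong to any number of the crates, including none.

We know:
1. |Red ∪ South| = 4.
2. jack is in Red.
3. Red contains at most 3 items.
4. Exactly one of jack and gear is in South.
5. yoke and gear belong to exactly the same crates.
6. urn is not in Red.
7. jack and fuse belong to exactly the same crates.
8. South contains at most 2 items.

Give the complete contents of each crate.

Red = {fuse, jack}; South = {gear, yoke}

From (2): jack ∈ Red.
From (6): urn ∉ Red.
(7): fuse matches jack: fuse ∈ Red.
Suppose bolt ∈ Red: no assignment then satisfies all the clues, so bolt ∉ Red.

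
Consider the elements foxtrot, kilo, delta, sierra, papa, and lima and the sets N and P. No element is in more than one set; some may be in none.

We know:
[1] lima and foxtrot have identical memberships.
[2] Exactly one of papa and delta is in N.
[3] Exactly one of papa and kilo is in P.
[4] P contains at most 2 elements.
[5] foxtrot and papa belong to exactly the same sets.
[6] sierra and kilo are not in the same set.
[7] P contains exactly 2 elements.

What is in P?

P = {delta, kilo}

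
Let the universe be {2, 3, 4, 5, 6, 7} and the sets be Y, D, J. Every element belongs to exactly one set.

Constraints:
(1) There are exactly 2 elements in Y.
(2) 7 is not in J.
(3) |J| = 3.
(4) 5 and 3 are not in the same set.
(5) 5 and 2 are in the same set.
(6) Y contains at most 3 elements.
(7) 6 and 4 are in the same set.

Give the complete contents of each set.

Y = {2, 5}; D = {7}; J = {3, 4, 6}

From (2): 7 ∉ J.
Suppose 2 ∉ Y: no assignment then satisfies all the clues, so 2 ∈ Y.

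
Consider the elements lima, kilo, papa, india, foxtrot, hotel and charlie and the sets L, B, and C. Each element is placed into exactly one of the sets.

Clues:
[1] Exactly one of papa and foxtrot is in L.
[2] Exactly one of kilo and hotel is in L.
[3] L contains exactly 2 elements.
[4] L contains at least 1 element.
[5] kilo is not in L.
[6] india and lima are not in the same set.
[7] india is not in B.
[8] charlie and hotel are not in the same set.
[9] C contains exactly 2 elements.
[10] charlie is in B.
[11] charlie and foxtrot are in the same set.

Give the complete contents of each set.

From (5): kilo ∉ L.
From (7): india ∉ B.
From (10): charlie ∈ B.
(2) (exactly one): hotel ∈ L.
(11): foxtrot matches charlie: foxtrot ∉ L.
(11): foxtrot matches charlie: foxtrot ∈ B.
(1) (exactly one): papa ∈ L.
(3): L already has 2, so the rest are out.
Only one set left: india ∈ C.
(6): lima ∉ C.
(9): only 2 candidates remain for C, so all are in.
Only one set left: lima ∈ B.

L = {hotel, papa}; B = {charlie, foxtrot, lima}; C = {india, kilo}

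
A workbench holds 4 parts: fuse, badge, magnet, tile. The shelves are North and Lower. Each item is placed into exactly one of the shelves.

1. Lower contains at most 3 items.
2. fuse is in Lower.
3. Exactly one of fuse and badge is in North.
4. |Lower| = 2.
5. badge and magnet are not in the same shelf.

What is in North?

From (2): fuse ∈ Lower.
(3) (exactly one): badge ∈ North.
(5): magnet ∉ North.
Only one shelf left: magnet ∈ Lower.
(4): Lower already has 2, so the rest are out.
Only one shelf left: tile ∈ North.

North = {badge, tile}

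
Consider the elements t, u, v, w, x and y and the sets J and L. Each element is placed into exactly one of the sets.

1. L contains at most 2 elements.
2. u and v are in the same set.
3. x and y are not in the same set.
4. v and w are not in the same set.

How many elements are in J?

4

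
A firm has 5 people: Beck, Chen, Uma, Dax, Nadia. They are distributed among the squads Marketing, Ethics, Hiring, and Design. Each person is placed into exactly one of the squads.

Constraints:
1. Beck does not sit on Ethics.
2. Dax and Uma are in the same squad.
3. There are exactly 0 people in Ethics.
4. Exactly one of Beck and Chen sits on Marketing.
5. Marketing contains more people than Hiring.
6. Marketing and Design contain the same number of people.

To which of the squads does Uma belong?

Uma: Design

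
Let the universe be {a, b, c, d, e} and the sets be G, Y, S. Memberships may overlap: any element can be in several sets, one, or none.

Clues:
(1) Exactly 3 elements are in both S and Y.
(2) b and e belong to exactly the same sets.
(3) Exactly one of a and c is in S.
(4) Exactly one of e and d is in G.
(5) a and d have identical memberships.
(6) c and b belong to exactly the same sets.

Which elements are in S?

S = {b, c, e}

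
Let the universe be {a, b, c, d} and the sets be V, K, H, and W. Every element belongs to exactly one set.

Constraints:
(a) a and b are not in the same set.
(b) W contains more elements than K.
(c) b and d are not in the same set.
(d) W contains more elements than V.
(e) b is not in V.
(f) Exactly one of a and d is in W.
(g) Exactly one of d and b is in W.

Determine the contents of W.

W = {c, d}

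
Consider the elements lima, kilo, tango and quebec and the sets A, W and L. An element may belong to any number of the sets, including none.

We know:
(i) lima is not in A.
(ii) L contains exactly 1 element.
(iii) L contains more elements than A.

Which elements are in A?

A = {}

From (i): lima ∉ A.
Suppose kilo ∈ A: no assignment then satisfies all the clues, so kilo ∉ A.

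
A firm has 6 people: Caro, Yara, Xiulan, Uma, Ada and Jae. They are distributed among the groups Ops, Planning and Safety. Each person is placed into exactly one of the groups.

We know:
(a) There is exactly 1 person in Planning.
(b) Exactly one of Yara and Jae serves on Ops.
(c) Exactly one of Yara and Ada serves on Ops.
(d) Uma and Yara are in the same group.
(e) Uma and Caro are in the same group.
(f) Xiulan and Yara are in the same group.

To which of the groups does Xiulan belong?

Xiulan: Ops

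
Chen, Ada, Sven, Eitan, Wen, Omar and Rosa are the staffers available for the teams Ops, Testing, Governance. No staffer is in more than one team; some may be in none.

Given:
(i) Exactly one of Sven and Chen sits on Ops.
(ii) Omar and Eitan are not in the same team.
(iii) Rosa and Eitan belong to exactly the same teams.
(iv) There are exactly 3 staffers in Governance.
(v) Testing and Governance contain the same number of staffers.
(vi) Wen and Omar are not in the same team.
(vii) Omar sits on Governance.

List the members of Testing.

Testing = {Eitan, Rosa, Wen}

From (vii): Omar ∈ Governance.
(ii): Eitan ∉ Governance.
(iii): Rosa matches Eitan: Rosa ∉ Governance.
(vi): Wen ∉ Governance.
Suppose Chen ∈ Testing: no assignment then satisfies all the clues, so Chen ∉ Testing.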